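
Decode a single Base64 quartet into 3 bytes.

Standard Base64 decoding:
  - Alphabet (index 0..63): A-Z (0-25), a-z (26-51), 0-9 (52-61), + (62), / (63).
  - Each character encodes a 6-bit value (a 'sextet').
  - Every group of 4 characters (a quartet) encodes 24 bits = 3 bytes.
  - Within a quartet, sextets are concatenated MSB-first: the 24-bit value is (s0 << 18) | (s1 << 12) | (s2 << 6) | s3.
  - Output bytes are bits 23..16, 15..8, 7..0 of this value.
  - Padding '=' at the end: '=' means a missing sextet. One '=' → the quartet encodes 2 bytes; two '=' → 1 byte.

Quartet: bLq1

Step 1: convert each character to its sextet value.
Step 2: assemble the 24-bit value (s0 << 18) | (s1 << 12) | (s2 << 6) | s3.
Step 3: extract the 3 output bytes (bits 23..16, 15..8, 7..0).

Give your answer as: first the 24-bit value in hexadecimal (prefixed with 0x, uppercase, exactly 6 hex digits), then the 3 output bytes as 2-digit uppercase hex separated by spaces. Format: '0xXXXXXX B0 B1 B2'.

Answer: 0x6CBAB5 6C BA B5

Derivation:
Sextets: b=27, L=11, q=42, 1=53
24-bit: (27<<18) | (11<<12) | (42<<6) | 53
      = 0x6C0000 | 0x00B000 | 0x000A80 | 0x000035
      = 0x6CBAB5
Bytes: (v>>16)&0xFF=6C, (v>>8)&0xFF=BA, v&0xFF=B5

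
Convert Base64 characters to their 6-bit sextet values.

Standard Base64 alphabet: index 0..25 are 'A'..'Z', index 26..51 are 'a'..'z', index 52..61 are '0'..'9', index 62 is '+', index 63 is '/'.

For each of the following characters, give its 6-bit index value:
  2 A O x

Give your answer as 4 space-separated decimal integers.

'2': 0..9 range, 52 + ord('2') − ord('0') = 54
'A': A..Z range, ord('A') − ord('A') = 0
'O': A..Z range, ord('O') − ord('A') = 14
'x': a..z range, 26 + ord('x') − ord('a') = 49

Answer: 54 0 14 49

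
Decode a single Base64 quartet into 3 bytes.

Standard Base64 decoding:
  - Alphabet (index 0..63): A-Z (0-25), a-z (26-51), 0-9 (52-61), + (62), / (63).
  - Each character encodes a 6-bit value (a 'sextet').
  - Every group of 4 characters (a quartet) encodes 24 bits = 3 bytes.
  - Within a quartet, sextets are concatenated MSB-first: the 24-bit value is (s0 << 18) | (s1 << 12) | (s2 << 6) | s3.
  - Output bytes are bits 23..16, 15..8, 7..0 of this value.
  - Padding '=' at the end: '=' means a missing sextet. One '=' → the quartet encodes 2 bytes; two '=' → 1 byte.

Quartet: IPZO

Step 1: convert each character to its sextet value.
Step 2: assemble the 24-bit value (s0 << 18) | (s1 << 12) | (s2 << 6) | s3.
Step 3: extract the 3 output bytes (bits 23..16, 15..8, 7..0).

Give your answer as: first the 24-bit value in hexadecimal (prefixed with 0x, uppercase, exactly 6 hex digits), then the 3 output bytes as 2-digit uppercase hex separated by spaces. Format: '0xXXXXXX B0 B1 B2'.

Answer: 0x20F64E 20 F6 4E

Derivation:
Sextets: I=8, P=15, Z=25, O=14
24-bit: (8<<18) | (15<<12) | (25<<6) | 14
      = 0x200000 | 0x00F000 | 0x000640 | 0x00000E
      = 0x20F64E
Bytes: (v>>16)&0xFF=20, (v>>8)&0xFF=F6, v&0xFF=4E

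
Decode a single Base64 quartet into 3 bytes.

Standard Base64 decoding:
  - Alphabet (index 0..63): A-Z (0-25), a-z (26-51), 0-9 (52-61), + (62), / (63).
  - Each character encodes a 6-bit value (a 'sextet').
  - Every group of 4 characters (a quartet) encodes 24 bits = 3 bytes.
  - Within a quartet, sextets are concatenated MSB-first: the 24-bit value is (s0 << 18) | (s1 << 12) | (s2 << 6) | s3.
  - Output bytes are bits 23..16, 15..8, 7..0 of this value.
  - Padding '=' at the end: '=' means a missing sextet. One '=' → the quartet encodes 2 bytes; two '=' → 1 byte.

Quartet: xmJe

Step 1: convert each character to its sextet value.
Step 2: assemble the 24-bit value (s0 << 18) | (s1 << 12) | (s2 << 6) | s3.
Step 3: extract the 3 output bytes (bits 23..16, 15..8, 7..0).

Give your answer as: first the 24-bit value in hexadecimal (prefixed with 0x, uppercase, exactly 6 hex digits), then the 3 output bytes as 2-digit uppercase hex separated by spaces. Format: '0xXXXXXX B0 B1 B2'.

Sextets: x=49, m=38, J=9, e=30
24-bit: (49<<18) | (38<<12) | (9<<6) | 30
      = 0xC40000 | 0x026000 | 0x000240 | 0x00001E
      = 0xC6625E
Bytes: (v>>16)&0xFF=C6, (v>>8)&0xFF=62, v&0xFF=5E

Answer: 0xC6625E C6 62 5E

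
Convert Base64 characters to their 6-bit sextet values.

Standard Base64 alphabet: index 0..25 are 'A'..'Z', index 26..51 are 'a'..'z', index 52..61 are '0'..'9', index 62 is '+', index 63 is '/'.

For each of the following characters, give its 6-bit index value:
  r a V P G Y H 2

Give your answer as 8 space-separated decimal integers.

'r': a..z range, 26 + ord('r') − ord('a') = 43
'a': a..z range, 26 + ord('a') − ord('a') = 26
'V': A..Z range, ord('V') − ord('A') = 21
'P': A..Z range, ord('P') − ord('A') = 15
'G': A..Z range, ord('G') − ord('A') = 6
'Y': A..Z range, ord('Y') − ord('A') = 24
'H': A..Z range, ord('H') − ord('A') = 7
'2': 0..9 range, 52 + ord('2') − ord('0') = 54

Answer: 43 26 21 15 6 24 7 54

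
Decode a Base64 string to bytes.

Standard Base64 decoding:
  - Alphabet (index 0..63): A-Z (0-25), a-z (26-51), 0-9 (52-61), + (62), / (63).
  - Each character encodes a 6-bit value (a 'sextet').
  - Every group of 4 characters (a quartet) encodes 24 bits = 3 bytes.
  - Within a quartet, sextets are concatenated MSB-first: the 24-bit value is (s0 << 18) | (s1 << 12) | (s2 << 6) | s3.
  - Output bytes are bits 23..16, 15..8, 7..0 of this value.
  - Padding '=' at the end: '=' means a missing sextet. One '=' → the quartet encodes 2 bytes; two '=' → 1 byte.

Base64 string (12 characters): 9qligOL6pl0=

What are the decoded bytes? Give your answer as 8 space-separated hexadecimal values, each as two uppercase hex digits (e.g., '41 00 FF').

After char 0 ('9'=61): chars_in_quartet=1 acc=0x3D bytes_emitted=0
After char 1 ('q'=42): chars_in_quartet=2 acc=0xF6A bytes_emitted=0
After char 2 ('l'=37): chars_in_quartet=3 acc=0x3DAA5 bytes_emitted=0
After char 3 ('i'=34): chars_in_quartet=4 acc=0xF6A962 -> emit F6 A9 62, reset; bytes_emitted=3
After char 4 ('g'=32): chars_in_quartet=1 acc=0x20 bytes_emitted=3
After char 5 ('O'=14): chars_in_quartet=2 acc=0x80E bytes_emitted=3
After char 6 ('L'=11): chars_in_quartet=3 acc=0x2038B bytes_emitted=3
After char 7 ('6'=58): chars_in_quartet=4 acc=0x80E2FA -> emit 80 E2 FA, reset; bytes_emitted=6
After char 8 ('p'=41): chars_in_quartet=1 acc=0x29 bytes_emitted=6
After char 9 ('l'=37): chars_in_quartet=2 acc=0xA65 bytes_emitted=6
After char 10 ('0'=52): chars_in_quartet=3 acc=0x29974 bytes_emitted=6
Padding '=': partial quartet acc=0x29974 -> emit A6 5D; bytes_emitted=8

Answer: F6 A9 62 80 E2 FA A6 5D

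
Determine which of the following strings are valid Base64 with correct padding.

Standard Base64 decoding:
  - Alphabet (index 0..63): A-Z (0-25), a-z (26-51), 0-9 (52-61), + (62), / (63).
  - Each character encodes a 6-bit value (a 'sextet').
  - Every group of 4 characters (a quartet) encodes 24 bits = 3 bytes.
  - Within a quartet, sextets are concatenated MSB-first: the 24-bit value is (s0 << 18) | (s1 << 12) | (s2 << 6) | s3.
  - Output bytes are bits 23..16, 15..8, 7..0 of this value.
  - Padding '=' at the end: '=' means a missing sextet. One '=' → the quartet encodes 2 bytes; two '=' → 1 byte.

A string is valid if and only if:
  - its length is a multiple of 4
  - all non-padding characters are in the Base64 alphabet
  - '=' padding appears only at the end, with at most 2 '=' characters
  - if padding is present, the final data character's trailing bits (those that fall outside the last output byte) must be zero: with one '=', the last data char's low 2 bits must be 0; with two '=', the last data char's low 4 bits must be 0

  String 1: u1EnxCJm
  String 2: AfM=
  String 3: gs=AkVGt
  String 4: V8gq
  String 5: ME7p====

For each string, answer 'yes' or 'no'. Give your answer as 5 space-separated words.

Answer: yes yes no yes no

Derivation:
String 1: 'u1EnxCJm' → valid
String 2: 'AfM=' → valid
String 3: 'gs=AkVGt' → invalid (bad char(s): ['=']; '=' in middle)
String 4: 'V8gq' → valid
String 5: 'ME7p====' → invalid (4 pad chars (max 2))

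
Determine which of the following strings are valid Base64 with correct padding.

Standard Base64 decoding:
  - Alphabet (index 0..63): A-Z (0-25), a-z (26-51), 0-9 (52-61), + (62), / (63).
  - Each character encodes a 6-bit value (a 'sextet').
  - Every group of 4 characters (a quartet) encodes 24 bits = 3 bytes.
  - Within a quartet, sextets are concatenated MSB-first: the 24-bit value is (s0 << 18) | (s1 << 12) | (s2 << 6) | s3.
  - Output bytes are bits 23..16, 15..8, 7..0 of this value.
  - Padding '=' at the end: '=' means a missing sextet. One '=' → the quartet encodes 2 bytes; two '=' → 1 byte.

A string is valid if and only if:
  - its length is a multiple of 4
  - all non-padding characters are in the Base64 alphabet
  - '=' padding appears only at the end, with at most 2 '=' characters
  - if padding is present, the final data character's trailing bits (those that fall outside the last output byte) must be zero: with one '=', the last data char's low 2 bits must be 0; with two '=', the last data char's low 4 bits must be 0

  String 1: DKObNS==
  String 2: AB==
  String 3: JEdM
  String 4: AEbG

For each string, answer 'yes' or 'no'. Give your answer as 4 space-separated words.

String 1: 'DKObNS==' → invalid (bad trailing bits)
String 2: 'AB==' → invalid (bad trailing bits)
String 3: 'JEdM' → valid
String 4: 'AEbG' → valid

Answer: no no yes yes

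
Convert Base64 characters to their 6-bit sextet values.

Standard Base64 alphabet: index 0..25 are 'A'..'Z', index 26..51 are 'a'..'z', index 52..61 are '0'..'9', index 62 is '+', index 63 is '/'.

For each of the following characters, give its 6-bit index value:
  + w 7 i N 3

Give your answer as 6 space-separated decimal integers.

'+': index 62
'w': a..z range, 26 + ord('w') − ord('a') = 48
'7': 0..9 range, 52 + ord('7') − ord('0') = 59
'i': a..z range, 26 + ord('i') − ord('a') = 34
'N': A..Z range, ord('N') − ord('A') = 13
'3': 0..9 range, 52 + ord('3') − ord('0') = 55

Answer: 62 48 59 34 13 55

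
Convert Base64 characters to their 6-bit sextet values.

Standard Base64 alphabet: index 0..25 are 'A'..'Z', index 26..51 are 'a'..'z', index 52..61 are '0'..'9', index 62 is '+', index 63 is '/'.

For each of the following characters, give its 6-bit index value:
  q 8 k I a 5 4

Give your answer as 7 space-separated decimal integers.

Answer: 42 60 36 8 26 57 56

Derivation:
'q': a..z range, 26 + ord('q') − ord('a') = 42
'8': 0..9 range, 52 + ord('8') − ord('0') = 60
'k': a..z range, 26 + ord('k') − ord('a') = 36
'I': A..Z range, ord('I') − ord('A') = 8
'a': a..z range, 26 + ord('a') − ord('a') = 26
'5': 0..9 range, 52 + ord('5') − ord('0') = 57
'4': 0..9 range, 52 + ord('4') − ord('0') = 56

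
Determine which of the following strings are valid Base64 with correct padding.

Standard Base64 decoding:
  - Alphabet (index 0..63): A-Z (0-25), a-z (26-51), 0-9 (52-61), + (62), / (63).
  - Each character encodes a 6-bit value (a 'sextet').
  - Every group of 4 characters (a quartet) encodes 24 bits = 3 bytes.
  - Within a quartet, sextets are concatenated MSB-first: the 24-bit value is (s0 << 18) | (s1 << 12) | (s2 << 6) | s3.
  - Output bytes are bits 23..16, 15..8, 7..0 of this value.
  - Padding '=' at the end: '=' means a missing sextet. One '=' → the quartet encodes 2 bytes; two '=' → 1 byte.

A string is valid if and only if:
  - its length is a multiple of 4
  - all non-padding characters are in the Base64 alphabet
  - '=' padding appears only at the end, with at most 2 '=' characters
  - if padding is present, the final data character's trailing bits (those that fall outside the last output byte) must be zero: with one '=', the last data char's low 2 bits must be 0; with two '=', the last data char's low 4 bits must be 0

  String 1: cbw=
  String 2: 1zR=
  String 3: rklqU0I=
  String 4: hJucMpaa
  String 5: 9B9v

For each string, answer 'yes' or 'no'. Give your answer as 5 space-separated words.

Answer: yes no yes yes yes

Derivation:
String 1: 'cbw=' → valid
String 2: '1zR=' → invalid (bad trailing bits)
String 3: 'rklqU0I=' → valid
String 4: 'hJucMpaa' → valid
String 5: '9B9v' → valid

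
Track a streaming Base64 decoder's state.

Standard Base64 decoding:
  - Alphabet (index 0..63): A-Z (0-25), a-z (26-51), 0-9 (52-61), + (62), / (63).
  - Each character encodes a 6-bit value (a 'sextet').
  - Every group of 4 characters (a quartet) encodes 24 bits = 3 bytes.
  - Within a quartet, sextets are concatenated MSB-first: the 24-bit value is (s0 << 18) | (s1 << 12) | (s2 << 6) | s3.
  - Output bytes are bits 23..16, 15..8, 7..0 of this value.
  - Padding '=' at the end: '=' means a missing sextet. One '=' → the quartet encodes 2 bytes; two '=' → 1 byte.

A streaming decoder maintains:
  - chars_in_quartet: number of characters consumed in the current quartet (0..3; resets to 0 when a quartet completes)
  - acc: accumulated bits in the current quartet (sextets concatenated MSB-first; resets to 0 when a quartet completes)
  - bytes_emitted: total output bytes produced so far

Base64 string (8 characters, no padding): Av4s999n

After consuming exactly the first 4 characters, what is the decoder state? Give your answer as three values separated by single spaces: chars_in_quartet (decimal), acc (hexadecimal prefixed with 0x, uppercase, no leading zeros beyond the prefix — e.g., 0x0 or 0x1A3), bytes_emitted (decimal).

After char 0 ('A'=0): chars_in_quartet=1 acc=0x0 bytes_emitted=0
After char 1 ('v'=47): chars_in_quartet=2 acc=0x2F bytes_emitted=0
After char 2 ('4'=56): chars_in_quartet=3 acc=0xBF8 bytes_emitted=0
After char 3 ('s'=44): chars_in_quartet=4 acc=0x2FE2C -> emit 02 FE 2C, reset; bytes_emitted=3

Answer: 0 0x0 3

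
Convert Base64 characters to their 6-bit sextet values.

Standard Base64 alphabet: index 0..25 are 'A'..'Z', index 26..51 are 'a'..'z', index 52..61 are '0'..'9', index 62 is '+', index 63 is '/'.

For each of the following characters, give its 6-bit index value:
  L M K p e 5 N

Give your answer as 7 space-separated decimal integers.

Answer: 11 12 10 41 30 57 13

Derivation:
'L': A..Z range, ord('L') − ord('A') = 11
'M': A..Z range, ord('M') − ord('A') = 12
'K': A..Z range, ord('K') − ord('A') = 10
'p': a..z range, 26 + ord('p') − ord('a') = 41
'e': a..z range, 26 + ord('e') − ord('a') = 30
'5': 0..9 range, 52 + ord('5') − ord('0') = 57
'N': A..Z range, ord('N') − ord('A') = 13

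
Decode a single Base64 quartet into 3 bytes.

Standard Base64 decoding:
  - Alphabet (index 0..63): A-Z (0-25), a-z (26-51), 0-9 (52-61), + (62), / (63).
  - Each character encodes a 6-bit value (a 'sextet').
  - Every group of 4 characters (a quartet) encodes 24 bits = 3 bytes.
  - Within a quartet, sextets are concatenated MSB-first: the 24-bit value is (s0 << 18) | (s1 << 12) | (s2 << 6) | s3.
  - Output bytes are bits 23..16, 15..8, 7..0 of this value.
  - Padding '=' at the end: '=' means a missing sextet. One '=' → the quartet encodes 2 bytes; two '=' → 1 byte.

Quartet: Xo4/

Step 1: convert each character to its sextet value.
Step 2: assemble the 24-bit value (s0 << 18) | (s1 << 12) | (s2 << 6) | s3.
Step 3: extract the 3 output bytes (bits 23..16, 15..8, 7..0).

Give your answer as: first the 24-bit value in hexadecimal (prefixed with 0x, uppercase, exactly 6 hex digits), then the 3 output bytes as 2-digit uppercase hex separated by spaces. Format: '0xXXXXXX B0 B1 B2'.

Answer: 0x5E8E3F 5E 8E 3F

Derivation:
Sextets: X=23, o=40, 4=56, /=63
24-bit: (23<<18) | (40<<12) | (56<<6) | 63
      = 0x5C0000 | 0x028000 | 0x000E00 | 0x00003F
      = 0x5E8E3F
Bytes: (v>>16)&0xFF=5E, (v>>8)&0xFF=8E, v&0xFF=3F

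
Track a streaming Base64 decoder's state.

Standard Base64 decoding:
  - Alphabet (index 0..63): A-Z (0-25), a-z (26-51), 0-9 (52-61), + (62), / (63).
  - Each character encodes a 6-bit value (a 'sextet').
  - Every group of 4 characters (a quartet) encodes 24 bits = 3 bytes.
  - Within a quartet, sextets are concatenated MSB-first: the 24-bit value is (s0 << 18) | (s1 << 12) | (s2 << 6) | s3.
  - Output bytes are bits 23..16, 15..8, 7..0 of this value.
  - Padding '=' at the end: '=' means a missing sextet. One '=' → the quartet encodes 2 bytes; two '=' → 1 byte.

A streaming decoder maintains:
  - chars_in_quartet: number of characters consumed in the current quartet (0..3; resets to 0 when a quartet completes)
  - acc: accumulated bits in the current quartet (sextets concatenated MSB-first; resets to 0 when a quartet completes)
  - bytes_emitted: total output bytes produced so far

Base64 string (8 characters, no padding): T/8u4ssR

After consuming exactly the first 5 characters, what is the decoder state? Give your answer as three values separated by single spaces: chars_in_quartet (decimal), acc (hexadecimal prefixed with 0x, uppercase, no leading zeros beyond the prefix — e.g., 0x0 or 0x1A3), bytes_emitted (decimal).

After char 0 ('T'=19): chars_in_quartet=1 acc=0x13 bytes_emitted=0
After char 1 ('/'=63): chars_in_quartet=2 acc=0x4FF bytes_emitted=0
After char 2 ('8'=60): chars_in_quartet=3 acc=0x13FFC bytes_emitted=0
After char 3 ('u'=46): chars_in_quartet=4 acc=0x4FFF2E -> emit 4F FF 2E, reset; bytes_emitted=3
After char 4 ('4'=56): chars_in_quartet=1 acc=0x38 bytes_emitted=3

Answer: 1 0x38 3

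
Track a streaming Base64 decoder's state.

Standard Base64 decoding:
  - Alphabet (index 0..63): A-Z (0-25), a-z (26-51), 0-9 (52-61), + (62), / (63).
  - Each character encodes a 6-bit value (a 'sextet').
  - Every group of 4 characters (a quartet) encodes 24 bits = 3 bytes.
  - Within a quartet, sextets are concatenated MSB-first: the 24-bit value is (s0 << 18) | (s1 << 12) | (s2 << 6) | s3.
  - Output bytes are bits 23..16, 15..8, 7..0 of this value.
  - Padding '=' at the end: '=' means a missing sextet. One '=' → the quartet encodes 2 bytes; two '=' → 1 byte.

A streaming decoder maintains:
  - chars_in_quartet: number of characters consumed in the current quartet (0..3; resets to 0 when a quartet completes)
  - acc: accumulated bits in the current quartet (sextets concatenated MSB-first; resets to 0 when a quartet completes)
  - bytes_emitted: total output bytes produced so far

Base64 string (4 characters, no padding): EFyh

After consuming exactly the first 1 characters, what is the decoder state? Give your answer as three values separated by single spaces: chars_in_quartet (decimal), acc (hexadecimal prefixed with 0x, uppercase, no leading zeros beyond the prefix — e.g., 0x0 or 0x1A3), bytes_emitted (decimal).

After char 0 ('E'=4): chars_in_quartet=1 acc=0x4 bytes_emitted=0

Answer: 1 0x4 0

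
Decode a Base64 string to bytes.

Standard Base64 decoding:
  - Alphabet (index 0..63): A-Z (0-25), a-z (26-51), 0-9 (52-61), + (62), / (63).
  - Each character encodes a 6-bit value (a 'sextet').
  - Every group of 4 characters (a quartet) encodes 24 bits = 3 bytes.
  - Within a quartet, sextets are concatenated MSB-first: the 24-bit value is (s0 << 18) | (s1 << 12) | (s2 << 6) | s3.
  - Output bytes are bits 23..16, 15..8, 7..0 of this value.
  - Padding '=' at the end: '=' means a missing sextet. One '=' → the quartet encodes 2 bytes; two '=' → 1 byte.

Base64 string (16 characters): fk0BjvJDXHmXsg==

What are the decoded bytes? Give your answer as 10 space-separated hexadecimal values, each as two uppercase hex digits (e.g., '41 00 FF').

After char 0 ('f'=31): chars_in_quartet=1 acc=0x1F bytes_emitted=0
After char 1 ('k'=36): chars_in_quartet=2 acc=0x7E4 bytes_emitted=0
After char 2 ('0'=52): chars_in_quartet=3 acc=0x1F934 bytes_emitted=0
After char 3 ('B'=1): chars_in_quartet=4 acc=0x7E4D01 -> emit 7E 4D 01, reset; bytes_emitted=3
After char 4 ('j'=35): chars_in_quartet=1 acc=0x23 bytes_emitted=3
After char 5 ('v'=47): chars_in_quartet=2 acc=0x8EF bytes_emitted=3
After char 6 ('J'=9): chars_in_quartet=3 acc=0x23BC9 bytes_emitted=3
After char 7 ('D'=3): chars_in_quartet=4 acc=0x8EF243 -> emit 8E F2 43, reset; bytes_emitted=6
After char 8 ('X'=23): chars_in_quartet=1 acc=0x17 bytes_emitted=6
After char 9 ('H'=7): chars_in_quartet=2 acc=0x5C7 bytes_emitted=6
After char 10 ('m'=38): chars_in_quartet=3 acc=0x171E6 bytes_emitted=6
After char 11 ('X'=23): chars_in_quartet=4 acc=0x5C7997 -> emit 5C 79 97, reset; bytes_emitted=9
After char 12 ('s'=44): chars_in_quartet=1 acc=0x2C bytes_emitted=9
After char 13 ('g'=32): chars_in_quartet=2 acc=0xB20 bytes_emitted=9
Padding '==': partial quartet acc=0xB20 -> emit B2; bytes_emitted=10

Answer: 7E 4D 01 8E F2 43 5C 79 97 B2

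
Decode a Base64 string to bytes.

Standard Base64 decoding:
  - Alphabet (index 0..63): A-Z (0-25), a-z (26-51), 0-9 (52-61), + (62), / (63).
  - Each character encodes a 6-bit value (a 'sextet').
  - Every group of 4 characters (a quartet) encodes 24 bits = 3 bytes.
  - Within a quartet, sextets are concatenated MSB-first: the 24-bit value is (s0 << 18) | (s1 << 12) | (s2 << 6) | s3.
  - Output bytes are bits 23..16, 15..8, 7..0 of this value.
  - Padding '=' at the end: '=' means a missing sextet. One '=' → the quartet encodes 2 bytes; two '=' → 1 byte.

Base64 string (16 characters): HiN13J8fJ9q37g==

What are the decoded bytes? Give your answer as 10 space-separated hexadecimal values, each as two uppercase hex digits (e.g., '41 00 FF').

After char 0 ('H'=7): chars_in_quartet=1 acc=0x7 bytes_emitted=0
After char 1 ('i'=34): chars_in_quartet=2 acc=0x1E2 bytes_emitted=0
After char 2 ('N'=13): chars_in_quartet=3 acc=0x788D bytes_emitted=0
After char 3 ('1'=53): chars_in_quartet=4 acc=0x1E2375 -> emit 1E 23 75, reset; bytes_emitted=3
After char 4 ('3'=55): chars_in_quartet=1 acc=0x37 bytes_emitted=3
After char 5 ('J'=9): chars_in_quartet=2 acc=0xDC9 bytes_emitted=3
After char 6 ('8'=60): chars_in_quartet=3 acc=0x3727C bytes_emitted=3
After char 7 ('f'=31): chars_in_quartet=4 acc=0xDC9F1F -> emit DC 9F 1F, reset; bytes_emitted=6
After char 8 ('J'=9): chars_in_quartet=1 acc=0x9 bytes_emitted=6
After char 9 ('9'=61): chars_in_quartet=2 acc=0x27D bytes_emitted=6
After char 10 ('q'=42): chars_in_quartet=3 acc=0x9F6A bytes_emitted=6
After char 11 ('3'=55): chars_in_quartet=4 acc=0x27DAB7 -> emit 27 DA B7, reset; bytes_emitted=9
After char 12 ('7'=59): chars_in_quartet=1 acc=0x3B bytes_emitted=9
After char 13 ('g'=32): chars_in_quartet=2 acc=0xEE0 bytes_emitted=9
Padding '==': partial quartet acc=0xEE0 -> emit EE; bytes_emitted=10

Answer: 1E 23 75 DC 9F 1F 27 DA B7 EE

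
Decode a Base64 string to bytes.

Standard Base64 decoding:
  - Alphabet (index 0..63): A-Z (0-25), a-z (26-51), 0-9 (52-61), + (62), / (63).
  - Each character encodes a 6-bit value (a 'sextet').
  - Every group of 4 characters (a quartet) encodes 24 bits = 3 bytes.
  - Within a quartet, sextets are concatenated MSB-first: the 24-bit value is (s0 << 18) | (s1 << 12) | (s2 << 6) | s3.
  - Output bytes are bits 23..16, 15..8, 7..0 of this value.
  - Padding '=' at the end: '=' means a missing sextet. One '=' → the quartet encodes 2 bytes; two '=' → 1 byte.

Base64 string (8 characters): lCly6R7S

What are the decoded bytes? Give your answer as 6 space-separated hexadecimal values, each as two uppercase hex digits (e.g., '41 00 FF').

Answer: 94 29 72 E9 1E D2

Derivation:
After char 0 ('l'=37): chars_in_quartet=1 acc=0x25 bytes_emitted=0
After char 1 ('C'=2): chars_in_quartet=2 acc=0x942 bytes_emitted=0
After char 2 ('l'=37): chars_in_quartet=3 acc=0x250A5 bytes_emitted=0
After char 3 ('y'=50): chars_in_quartet=4 acc=0x942972 -> emit 94 29 72, reset; bytes_emitted=3
After char 4 ('6'=58): chars_in_quartet=1 acc=0x3A bytes_emitted=3
After char 5 ('R'=17): chars_in_quartet=2 acc=0xE91 bytes_emitted=3
After char 6 ('7'=59): chars_in_quartet=3 acc=0x3A47B bytes_emitted=3
After char 7 ('S'=18): chars_in_quartet=4 acc=0xE91ED2 -> emit E9 1E D2, reset; bytes_emitted=6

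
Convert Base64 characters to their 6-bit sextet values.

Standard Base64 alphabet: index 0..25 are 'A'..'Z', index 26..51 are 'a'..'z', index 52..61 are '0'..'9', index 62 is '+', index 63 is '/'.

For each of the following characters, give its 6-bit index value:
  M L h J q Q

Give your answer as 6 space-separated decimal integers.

Answer: 12 11 33 9 42 16

Derivation:
'M': A..Z range, ord('M') − ord('A') = 12
'L': A..Z range, ord('L') − ord('A') = 11
'h': a..z range, 26 + ord('h') − ord('a') = 33
'J': A..Z range, ord('J') − ord('A') = 9
'q': a..z range, 26 + ord('q') − ord('a') = 42
'Q': A..Z range, ord('Q') − ord('A') = 16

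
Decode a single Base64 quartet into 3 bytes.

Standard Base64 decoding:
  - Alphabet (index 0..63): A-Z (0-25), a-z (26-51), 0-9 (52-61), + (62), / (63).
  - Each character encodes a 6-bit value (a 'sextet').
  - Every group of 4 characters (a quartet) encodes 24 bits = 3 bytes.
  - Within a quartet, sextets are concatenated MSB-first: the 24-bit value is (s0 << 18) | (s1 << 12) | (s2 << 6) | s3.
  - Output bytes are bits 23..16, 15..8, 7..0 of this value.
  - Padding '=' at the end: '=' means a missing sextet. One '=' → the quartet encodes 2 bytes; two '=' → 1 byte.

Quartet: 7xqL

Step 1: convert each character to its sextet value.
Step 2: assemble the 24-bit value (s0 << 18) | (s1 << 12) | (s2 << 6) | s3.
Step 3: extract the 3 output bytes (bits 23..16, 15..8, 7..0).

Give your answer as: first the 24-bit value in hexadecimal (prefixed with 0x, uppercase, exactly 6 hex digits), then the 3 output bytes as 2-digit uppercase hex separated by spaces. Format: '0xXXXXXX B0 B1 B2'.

Answer: 0xEF1A8B EF 1A 8B

Derivation:
Sextets: 7=59, x=49, q=42, L=11
24-bit: (59<<18) | (49<<12) | (42<<6) | 11
      = 0xEC0000 | 0x031000 | 0x000A80 | 0x00000B
      = 0xEF1A8B
Bytes: (v>>16)&0xFF=EF, (v>>8)&0xFF=1A, v&0xFF=8B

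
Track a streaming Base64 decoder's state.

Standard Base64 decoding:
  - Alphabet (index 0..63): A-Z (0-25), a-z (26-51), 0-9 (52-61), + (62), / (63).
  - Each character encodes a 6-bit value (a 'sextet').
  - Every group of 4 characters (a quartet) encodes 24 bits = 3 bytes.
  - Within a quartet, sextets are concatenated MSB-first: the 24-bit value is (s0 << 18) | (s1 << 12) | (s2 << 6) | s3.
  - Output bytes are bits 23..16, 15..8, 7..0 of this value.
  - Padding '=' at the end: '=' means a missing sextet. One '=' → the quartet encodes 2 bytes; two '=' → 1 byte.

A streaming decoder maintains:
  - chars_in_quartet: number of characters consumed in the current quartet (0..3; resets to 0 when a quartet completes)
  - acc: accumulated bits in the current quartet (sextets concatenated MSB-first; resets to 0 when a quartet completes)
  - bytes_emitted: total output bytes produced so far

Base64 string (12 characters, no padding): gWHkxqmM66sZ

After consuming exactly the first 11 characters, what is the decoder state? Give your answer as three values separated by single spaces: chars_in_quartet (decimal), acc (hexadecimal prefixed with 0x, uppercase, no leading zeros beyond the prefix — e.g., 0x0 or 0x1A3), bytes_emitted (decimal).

Answer: 3 0x3AEAC 6

Derivation:
After char 0 ('g'=32): chars_in_quartet=1 acc=0x20 bytes_emitted=0
After char 1 ('W'=22): chars_in_quartet=2 acc=0x816 bytes_emitted=0
After char 2 ('H'=7): chars_in_quartet=3 acc=0x20587 bytes_emitted=0
After char 3 ('k'=36): chars_in_quartet=4 acc=0x8161E4 -> emit 81 61 E4, reset; bytes_emitted=3
After char 4 ('x'=49): chars_in_quartet=1 acc=0x31 bytes_emitted=3
After char 5 ('q'=42): chars_in_quartet=2 acc=0xC6A bytes_emitted=3
After char 6 ('m'=38): chars_in_quartet=3 acc=0x31AA6 bytes_emitted=3
After char 7 ('M'=12): chars_in_quartet=4 acc=0xC6A98C -> emit C6 A9 8C, reset; bytes_emitted=6
After char 8 ('6'=58): chars_in_quartet=1 acc=0x3A bytes_emitted=6
After char 9 ('6'=58): chars_in_quartet=2 acc=0xEBA bytes_emitted=6
After char 10 ('s'=44): chars_in_quartet=3 acc=0x3AEAC bytes_emitted=6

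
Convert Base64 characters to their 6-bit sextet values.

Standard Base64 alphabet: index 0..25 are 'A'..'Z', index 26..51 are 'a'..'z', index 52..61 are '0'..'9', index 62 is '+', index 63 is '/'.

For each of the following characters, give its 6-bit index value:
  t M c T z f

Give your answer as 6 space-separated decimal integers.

't': a..z range, 26 + ord('t') − ord('a') = 45
'M': A..Z range, ord('M') − ord('A') = 12
'c': a..z range, 26 + ord('c') − ord('a') = 28
'T': A..Z range, ord('T') − ord('A') = 19
'z': a..z range, 26 + ord('z') − ord('a') = 51
'f': a..z range, 26 + ord('f') − ord('a') = 31

Answer: 45 12 28 19 51 31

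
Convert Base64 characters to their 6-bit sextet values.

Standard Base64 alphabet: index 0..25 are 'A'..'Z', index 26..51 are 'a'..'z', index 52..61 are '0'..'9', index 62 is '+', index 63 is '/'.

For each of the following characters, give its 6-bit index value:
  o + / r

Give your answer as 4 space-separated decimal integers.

Answer: 40 62 63 43

Derivation:
'o': a..z range, 26 + ord('o') − ord('a') = 40
'+': index 62
'/': index 63
'r': a..z range, 26 + ord('r') − ord('a') = 43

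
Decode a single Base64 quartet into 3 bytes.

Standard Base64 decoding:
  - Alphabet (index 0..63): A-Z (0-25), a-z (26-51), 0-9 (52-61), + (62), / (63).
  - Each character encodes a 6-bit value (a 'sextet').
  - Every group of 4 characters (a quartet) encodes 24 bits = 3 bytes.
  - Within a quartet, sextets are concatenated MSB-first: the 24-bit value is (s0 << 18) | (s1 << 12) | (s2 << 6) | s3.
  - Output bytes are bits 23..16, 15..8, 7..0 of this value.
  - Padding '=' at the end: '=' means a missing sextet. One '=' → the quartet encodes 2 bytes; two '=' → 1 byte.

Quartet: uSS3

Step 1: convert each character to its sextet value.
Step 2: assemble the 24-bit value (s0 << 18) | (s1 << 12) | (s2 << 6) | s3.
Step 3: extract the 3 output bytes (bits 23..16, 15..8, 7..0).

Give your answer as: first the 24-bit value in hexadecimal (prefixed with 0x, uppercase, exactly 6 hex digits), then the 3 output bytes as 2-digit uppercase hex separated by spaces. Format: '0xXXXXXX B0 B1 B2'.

Sextets: u=46, S=18, S=18, 3=55
24-bit: (46<<18) | (18<<12) | (18<<6) | 55
      = 0xB80000 | 0x012000 | 0x000480 | 0x000037
      = 0xB924B7
Bytes: (v>>16)&0xFF=B9, (v>>8)&0xFF=24, v&0xFF=B7

Answer: 0xB924B7 B9 24 B7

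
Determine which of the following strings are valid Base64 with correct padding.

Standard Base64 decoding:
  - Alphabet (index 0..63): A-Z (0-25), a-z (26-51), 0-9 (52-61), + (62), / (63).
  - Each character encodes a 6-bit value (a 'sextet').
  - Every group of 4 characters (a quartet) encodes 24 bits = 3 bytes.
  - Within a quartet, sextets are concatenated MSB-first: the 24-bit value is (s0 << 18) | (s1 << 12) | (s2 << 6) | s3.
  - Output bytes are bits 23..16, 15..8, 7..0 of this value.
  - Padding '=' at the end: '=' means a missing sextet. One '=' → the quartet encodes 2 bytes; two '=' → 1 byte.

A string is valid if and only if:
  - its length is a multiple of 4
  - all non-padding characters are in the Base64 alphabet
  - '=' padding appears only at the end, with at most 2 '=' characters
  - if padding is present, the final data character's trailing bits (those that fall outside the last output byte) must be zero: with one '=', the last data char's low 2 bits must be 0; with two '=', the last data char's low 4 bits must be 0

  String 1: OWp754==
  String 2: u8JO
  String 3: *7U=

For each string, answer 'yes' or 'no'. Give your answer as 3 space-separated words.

Answer: no yes no

Derivation:
String 1: 'OWp754==' → invalid (bad trailing bits)
String 2: 'u8JO' → valid
String 3: '*7U=' → invalid (bad char(s): ['*'])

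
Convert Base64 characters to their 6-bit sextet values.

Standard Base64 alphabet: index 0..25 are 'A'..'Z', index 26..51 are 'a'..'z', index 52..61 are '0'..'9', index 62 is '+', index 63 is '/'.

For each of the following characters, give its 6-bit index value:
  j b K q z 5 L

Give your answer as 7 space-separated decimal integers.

Answer: 35 27 10 42 51 57 11

Derivation:
'j': a..z range, 26 + ord('j') − ord('a') = 35
'b': a..z range, 26 + ord('b') − ord('a') = 27
'K': A..Z range, ord('K') − ord('A') = 10
'q': a..z range, 26 + ord('q') − ord('a') = 42
'z': a..z range, 26 + ord('z') − ord('a') = 51
'5': 0..9 range, 52 + ord('5') − ord('0') = 57
'L': A..Z range, ord('L') − ord('A') = 11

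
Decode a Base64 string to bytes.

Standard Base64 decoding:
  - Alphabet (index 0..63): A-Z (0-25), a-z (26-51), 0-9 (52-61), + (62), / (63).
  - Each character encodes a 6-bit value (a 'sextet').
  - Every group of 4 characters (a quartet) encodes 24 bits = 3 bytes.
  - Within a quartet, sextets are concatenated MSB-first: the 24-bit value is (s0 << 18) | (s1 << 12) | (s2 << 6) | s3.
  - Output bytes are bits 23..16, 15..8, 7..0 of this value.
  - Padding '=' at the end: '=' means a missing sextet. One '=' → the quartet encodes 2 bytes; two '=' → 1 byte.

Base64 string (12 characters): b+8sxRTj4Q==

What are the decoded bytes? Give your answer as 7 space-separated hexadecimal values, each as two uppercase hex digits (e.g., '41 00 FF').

Answer: 6F EF 2C C5 14 E3 E1

Derivation:
After char 0 ('b'=27): chars_in_quartet=1 acc=0x1B bytes_emitted=0
After char 1 ('+'=62): chars_in_quartet=2 acc=0x6FE bytes_emitted=0
After char 2 ('8'=60): chars_in_quartet=3 acc=0x1BFBC bytes_emitted=0
After char 3 ('s'=44): chars_in_quartet=4 acc=0x6FEF2C -> emit 6F EF 2C, reset; bytes_emitted=3
After char 4 ('x'=49): chars_in_quartet=1 acc=0x31 bytes_emitted=3
After char 5 ('R'=17): chars_in_quartet=2 acc=0xC51 bytes_emitted=3
After char 6 ('T'=19): chars_in_quartet=3 acc=0x31453 bytes_emitted=3
After char 7 ('j'=35): chars_in_quartet=4 acc=0xC514E3 -> emit C5 14 E3, reset; bytes_emitted=6
After char 8 ('4'=56): chars_in_quartet=1 acc=0x38 bytes_emitted=6
After char 9 ('Q'=16): chars_in_quartet=2 acc=0xE10 bytes_emitted=6
Padding '==': partial quartet acc=0xE10 -> emit E1; bytes_emitted=7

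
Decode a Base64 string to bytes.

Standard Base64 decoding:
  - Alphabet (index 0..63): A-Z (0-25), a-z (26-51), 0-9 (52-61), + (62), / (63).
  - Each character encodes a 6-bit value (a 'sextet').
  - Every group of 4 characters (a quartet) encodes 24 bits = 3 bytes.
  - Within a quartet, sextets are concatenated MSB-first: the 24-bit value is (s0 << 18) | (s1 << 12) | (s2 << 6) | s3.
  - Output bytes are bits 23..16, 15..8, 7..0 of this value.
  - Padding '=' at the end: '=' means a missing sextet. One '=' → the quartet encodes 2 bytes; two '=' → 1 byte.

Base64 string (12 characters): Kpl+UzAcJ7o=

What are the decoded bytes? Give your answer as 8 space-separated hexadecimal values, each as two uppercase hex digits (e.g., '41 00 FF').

Answer: 2A 99 7E 53 30 1C 27 BA

Derivation:
After char 0 ('K'=10): chars_in_quartet=1 acc=0xA bytes_emitted=0
After char 1 ('p'=41): chars_in_quartet=2 acc=0x2A9 bytes_emitted=0
After char 2 ('l'=37): chars_in_quartet=3 acc=0xAA65 bytes_emitted=0
After char 3 ('+'=62): chars_in_quartet=4 acc=0x2A997E -> emit 2A 99 7E, reset; bytes_emitted=3
After char 4 ('U'=20): chars_in_quartet=1 acc=0x14 bytes_emitted=3
After char 5 ('z'=51): chars_in_quartet=2 acc=0x533 bytes_emitted=3
After char 6 ('A'=0): chars_in_quartet=3 acc=0x14CC0 bytes_emitted=3
After char 7 ('c'=28): chars_in_quartet=4 acc=0x53301C -> emit 53 30 1C, reset; bytes_emitted=6
After char 8 ('J'=9): chars_in_quartet=1 acc=0x9 bytes_emitted=6
After char 9 ('7'=59): chars_in_quartet=2 acc=0x27B bytes_emitted=6
After char 10 ('o'=40): chars_in_quartet=3 acc=0x9EE8 bytes_emitted=6
Padding '=': partial quartet acc=0x9EE8 -> emit 27 BA; bytes_emitted=8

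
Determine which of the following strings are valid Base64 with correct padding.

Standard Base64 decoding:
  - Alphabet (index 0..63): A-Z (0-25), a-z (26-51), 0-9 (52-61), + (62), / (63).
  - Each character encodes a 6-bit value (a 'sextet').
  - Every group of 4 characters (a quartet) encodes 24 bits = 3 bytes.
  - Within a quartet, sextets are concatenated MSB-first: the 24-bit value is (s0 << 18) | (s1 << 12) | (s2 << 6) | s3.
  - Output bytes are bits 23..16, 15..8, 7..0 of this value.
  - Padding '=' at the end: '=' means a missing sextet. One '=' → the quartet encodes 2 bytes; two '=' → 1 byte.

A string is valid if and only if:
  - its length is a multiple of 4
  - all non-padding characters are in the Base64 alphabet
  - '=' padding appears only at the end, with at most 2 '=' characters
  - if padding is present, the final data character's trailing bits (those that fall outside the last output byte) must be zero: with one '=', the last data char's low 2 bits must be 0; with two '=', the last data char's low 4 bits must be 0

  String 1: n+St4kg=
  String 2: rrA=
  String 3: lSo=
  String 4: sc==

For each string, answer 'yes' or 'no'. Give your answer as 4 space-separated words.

Answer: yes yes yes no

Derivation:
String 1: 'n+St4kg=' → valid
String 2: 'rrA=' → valid
String 3: 'lSo=' → valid
String 4: 'sc==' → invalid (bad trailing bits)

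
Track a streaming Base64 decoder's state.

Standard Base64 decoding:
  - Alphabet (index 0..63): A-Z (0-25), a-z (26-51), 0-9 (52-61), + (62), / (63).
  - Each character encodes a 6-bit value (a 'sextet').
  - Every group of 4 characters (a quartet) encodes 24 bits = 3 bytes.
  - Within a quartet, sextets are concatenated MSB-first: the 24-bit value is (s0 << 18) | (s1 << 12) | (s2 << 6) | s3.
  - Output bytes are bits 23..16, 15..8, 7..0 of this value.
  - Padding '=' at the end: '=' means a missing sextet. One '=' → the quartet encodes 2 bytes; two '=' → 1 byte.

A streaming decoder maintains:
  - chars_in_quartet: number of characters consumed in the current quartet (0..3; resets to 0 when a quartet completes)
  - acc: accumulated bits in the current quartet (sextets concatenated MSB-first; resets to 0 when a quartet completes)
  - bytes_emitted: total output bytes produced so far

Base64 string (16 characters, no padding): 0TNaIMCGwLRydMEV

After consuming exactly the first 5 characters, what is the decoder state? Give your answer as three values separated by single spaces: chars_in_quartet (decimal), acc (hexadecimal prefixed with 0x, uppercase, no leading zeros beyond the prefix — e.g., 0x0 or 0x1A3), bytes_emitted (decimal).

Answer: 1 0x8 3

Derivation:
After char 0 ('0'=52): chars_in_quartet=1 acc=0x34 bytes_emitted=0
After char 1 ('T'=19): chars_in_quartet=2 acc=0xD13 bytes_emitted=0
After char 2 ('N'=13): chars_in_quartet=3 acc=0x344CD bytes_emitted=0
After char 3 ('a'=26): chars_in_quartet=4 acc=0xD1335A -> emit D1 33 5A, reset; bytes_emitted=3
After char 4 ('I'=8): chars_in_quartet=1 acc=0x8 bytes_emitted=3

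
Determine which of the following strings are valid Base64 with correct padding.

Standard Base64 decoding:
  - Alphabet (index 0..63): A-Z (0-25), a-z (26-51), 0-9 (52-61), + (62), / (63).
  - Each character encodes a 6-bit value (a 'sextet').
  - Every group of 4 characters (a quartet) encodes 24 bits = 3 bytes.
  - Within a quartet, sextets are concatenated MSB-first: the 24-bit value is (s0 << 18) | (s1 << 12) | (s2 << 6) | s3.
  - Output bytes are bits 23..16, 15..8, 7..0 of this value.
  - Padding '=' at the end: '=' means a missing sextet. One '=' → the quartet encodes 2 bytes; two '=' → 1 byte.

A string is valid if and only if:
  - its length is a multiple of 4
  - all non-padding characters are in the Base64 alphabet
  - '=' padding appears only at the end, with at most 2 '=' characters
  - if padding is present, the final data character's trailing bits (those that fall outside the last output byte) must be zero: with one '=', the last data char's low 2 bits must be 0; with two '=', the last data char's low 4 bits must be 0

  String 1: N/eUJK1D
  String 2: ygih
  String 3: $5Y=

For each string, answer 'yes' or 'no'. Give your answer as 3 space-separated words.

String 1: 'N/eUJK1D' → valid
String 2: 'ygih' → valid
String 3: '$5Y=' → invalid (bad char(s): ['$'])

Answer: yes yes no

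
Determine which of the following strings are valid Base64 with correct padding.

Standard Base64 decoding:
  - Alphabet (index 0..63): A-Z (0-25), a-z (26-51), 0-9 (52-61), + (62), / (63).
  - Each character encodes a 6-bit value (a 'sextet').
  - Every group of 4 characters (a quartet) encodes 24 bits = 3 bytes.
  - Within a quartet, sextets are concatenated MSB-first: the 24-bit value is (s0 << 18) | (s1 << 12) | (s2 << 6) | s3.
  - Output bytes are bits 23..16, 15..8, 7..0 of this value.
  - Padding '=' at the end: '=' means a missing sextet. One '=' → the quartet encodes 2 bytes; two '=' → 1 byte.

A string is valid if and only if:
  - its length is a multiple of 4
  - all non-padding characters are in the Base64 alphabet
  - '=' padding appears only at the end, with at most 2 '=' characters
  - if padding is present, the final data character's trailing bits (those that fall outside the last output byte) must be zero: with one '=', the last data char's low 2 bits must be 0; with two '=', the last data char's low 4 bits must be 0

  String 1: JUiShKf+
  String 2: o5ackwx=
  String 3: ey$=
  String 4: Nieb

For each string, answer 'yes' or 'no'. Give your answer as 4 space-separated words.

String 1: 'JUiShKf+' → valid
String 2: 'o5ackwx=' → invalid (bad trailing bits)
String 3: 'ey$=' → invalid (bad char(s): ['$'])
String 4: 'Nieb' → valid

Answer: yes no no yes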